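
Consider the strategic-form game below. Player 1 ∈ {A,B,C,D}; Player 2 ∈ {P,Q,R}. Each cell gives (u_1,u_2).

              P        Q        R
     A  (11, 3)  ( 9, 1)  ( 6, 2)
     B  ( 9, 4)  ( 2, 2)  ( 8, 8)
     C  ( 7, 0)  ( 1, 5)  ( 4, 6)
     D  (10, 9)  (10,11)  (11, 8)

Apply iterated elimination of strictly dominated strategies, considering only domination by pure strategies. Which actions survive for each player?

IESDS → P1:{A,D} P2:{P,Q}

P1 drop B (D beats it: P:10>9 Q:10>2 R:11>8)
P1 drop C (A beats it: P:11>7 Q:9>1 R:6>4)
P2 drop R (P beats it: A:3>2 D:9>8)
P1→{A,D} P2→{P,Q}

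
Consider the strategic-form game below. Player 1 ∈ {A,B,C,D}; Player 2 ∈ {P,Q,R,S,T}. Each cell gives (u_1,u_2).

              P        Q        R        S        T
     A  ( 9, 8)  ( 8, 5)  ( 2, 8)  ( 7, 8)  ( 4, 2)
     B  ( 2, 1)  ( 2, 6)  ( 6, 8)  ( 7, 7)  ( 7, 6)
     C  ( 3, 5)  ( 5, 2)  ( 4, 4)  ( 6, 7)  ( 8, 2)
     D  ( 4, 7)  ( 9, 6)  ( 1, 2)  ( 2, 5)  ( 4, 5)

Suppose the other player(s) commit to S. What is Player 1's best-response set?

P1 best: {A,B}

u_1(A vs S) = 7
u_1(B vs S) = 7
u_1(C vs S) = 6
u_1(D vs S) = 2
max payoff 7 at {A,B}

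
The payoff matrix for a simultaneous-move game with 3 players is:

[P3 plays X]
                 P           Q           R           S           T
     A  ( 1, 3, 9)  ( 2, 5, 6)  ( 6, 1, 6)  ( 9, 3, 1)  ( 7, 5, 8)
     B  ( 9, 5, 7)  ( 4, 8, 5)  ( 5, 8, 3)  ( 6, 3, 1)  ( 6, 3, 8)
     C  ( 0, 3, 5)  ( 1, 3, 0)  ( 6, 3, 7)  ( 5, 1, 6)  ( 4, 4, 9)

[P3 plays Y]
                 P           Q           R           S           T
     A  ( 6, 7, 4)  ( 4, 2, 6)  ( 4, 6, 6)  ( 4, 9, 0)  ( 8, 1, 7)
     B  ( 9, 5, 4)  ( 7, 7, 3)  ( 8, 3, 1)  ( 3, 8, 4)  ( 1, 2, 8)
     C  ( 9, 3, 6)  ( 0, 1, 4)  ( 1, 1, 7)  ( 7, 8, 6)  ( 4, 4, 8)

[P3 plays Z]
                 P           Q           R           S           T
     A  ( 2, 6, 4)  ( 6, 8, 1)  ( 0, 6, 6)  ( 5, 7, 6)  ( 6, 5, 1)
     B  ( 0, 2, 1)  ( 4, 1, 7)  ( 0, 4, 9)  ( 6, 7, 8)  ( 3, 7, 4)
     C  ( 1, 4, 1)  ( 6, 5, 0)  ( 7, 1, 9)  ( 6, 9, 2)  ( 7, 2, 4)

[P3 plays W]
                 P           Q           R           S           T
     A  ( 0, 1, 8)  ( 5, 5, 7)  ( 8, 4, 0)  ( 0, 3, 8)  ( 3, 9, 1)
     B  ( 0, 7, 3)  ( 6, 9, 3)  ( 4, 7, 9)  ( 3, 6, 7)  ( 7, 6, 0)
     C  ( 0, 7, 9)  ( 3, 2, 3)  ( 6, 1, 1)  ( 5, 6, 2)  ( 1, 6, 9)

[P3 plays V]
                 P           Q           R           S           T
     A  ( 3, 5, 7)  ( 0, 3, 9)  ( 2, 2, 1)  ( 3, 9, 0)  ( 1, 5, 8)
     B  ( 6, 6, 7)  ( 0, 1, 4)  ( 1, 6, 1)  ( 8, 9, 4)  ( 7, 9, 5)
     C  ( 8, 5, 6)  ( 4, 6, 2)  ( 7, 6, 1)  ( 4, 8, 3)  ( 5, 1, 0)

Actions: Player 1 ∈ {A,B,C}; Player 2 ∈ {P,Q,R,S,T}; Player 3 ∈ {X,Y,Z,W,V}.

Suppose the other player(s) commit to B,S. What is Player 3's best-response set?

u_3(X vs B,S) = 1
u_3(Y vs B,S) = 4
u_3(Z vs B,S) = 8
u_3(W vs B,S) = 7
u_3(V vs B,S) = 4
max payoff 8 at {Z}

BR_3 = {Z}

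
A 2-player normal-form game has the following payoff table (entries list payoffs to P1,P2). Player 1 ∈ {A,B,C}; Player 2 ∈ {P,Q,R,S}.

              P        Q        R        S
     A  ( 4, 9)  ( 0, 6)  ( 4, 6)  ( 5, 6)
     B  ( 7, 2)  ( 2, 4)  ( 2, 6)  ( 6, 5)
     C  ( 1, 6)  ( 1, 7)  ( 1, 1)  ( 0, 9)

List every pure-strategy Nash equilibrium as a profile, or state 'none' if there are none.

Equilibria: none

(A,P): not NE [P1→B gives 7>4]
(A,Q): not NE [P1→B gives 2>0; P2→P gives 9>6]
(A,R): not NE [P2→P gives 9>6]
(A,S): not NE [P1→B gives 6>5; P2→P gives 9>6]
(B,P): not NE [P2→R gives 6>2]
(B,Q): not NE [P2→R gives 6>4]
(B,R): not NE [P1→A gives 4>2]
(B,S): not NE [P2→R gives 6>5]
(C,P): not NE [P1→B gives 7>1; P2→S gives 9>6]
(C,Q): not NE [P1→B gives 2>1; P2→S gives 9>7]
(C,R): not NE [P1→A gives 4>1; P2→S gives 9>1]
(C,S): not NE [P1→B gives 6>0]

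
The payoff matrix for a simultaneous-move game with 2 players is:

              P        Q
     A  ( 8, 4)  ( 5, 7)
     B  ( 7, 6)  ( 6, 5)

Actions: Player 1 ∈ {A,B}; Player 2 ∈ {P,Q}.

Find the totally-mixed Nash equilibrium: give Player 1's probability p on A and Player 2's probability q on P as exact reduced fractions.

(p,q) = (1/4, 1/2)

P1 indiff ⇒ q·8+(1-q)·5 = q·7+(1-q)·6 ⇒ q(1) = (1-q)(1) ⇒ q = 1/2
P2 indiff ⇒ p·4+(1-p)·6 = p·7+(1-p)·5 ⇒ p(-3) = (1-p)(-1) ⇒ p = 1/4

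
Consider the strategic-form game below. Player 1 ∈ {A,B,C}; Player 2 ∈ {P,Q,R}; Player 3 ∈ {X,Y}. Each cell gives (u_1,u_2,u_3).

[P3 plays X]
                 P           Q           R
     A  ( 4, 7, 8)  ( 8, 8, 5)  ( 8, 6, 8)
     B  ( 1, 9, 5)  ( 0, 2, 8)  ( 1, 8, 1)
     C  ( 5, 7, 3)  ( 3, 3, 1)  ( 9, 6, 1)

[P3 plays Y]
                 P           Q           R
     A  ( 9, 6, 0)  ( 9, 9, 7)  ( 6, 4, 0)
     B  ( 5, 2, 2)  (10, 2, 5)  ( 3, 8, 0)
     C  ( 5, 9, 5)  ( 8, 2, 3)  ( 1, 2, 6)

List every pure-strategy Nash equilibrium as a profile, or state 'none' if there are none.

Equilibria: none

(A,P,X): not NE [P1→C gives 5>4; P2→Q gives 8>7]
(A,P,Y): not NE [P2→Q gives 9>6; P3→X gives 8>0]
(A,Q,X): not NE [P3→Y gives 7>5]
(A,Q,Y): not NE [P1→B gives 10>9]
(A,R,X): not NE [P1→C gives 9>8; P2→Q gives 8>6]
(A,R,Y): not NE [P2→Q gives 9>4; P3→X gives 8>0]
(B,P,X): not NE [P1→C gives 5>1]
(B,P,Y): not NE [P1→A gives 9>5; P2→R gives 8>2; P3→X gives 5>2]
(B,Q,X): not NE [P1→A gives 8>0; P2→P gives 9>2]
(B,Q,Y): not NE [P2→R gives 8>2; P3→X gives 8>5]
(B,R,X): not NE [P1→C gives 9>1; P2→P gives 9>8]
(B,R,Y): not NE [P1→A gives 6>3; P3→X gives 1>0]
(C,P,X): not NE [P3→Y gives 5>3]
(C,P,Y): not NE [P1→A gives 9>5]
(C,Q,X): not NE [P1→A gives 8>3; P2→P gives 7>3; P3→Y gives 3>1]
(C,Q,Y): not NE [P1→B gives 10>8; P2→P gives 9>2]
(C,R,X): not NE [P2→P gives 7>6; P3→Y gives 6>1]
(C,R,Y): not NE [P1→A gives 6>1; P2→P gives 9>2]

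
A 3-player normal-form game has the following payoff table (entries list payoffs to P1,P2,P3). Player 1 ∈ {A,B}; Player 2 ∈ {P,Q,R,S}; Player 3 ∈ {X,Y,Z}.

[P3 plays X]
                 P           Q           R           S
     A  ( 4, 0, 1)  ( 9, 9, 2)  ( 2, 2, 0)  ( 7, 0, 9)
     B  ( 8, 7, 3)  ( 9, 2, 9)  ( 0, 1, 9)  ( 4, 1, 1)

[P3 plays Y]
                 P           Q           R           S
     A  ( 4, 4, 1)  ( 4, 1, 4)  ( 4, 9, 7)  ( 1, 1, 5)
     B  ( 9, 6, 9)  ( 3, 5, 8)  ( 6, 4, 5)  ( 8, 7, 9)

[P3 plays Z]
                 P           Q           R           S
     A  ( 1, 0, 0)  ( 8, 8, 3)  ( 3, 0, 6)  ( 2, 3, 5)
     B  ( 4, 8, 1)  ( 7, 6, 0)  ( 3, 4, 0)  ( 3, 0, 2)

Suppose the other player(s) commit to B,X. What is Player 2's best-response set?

argmax u_2 = {P}

u_2(P vs B,X) = 7
u_2(Q vs B,X) = 2
u_2(R vs B,X) = 1
u_2(S vs B,X) = 1
max payoff 7 at {P}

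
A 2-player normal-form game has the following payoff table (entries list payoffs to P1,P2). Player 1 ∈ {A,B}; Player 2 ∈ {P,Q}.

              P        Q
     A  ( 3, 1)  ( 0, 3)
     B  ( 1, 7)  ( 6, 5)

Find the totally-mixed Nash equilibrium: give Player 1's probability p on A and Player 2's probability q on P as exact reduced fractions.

P1 indiff ⇒ q·3+(1-q)·0 = q·1+(1-q)·6 ⇒ q(2) = (1-q)(6) ⇒ q = 3/4
P2 indiff ⇒ p·1+(1-p)·7 = p·3+(1-p)·5 ⇒ p(-2) = (1-p)(-2) ⇒ p = 1/2

(p,q) = (1/2, 3/4)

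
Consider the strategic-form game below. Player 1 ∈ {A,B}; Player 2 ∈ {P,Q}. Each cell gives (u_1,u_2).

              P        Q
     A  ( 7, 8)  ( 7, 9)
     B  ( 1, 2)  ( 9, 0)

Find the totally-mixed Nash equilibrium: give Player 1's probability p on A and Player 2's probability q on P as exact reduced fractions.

p=2/3, q=1/4

P1 indiff ⇒ q·7+(1-q)·7 = q·1+(1-q)·9 ⇒ q(6) = (1-q)(2) ⇒ q = 1/4
P2 indiff ⇒ p·8+(1-p)·2 = p·9+(1-p)·0 ⇒ p(-1) = (1-p)(-2) ⇒ p = 2/3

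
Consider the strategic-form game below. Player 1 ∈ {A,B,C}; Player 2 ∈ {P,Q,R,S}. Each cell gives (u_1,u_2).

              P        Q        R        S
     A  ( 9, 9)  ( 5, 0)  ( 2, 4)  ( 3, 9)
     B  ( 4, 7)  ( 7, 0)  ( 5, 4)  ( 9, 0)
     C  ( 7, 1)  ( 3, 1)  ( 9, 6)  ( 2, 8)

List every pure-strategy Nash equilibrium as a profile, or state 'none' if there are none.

Nash profiles: (A,P)

(A,P): NE
(A,Q): not NE [P1→B gives 7>5; P2→S gives 9>0]
(A,R): not NE [P1→C gives 9>2; P2→S gives 9>4]
(A,S): not NE [P1→B gives 9>3]
(B,P): not NE [P1→A gives 9>4]
(B,Q): not NE [P2→P gives 7>0]
(B,R): not NE [P1→C gives 9>5; P2→P gives 7>4]
(B,S): not NE [P2→P gives 7>0]
(C,P): not NE [P1→A gives 9>7; P2→S gives 8>1]
(C,Q): not NE [P1→B gives 7>3; P2→S gives 8>1]
(C,R): not NE [P2→S gives 8>6]
(C,S): not NE [P1→B gives 9>2]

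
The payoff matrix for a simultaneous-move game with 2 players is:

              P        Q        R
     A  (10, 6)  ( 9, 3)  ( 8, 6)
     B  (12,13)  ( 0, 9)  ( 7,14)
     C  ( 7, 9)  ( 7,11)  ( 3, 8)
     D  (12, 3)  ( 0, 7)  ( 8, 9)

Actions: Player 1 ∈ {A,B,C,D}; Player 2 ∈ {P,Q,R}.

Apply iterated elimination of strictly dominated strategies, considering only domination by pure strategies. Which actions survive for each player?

IESDS → P1:{A,B,D} P2:{P,R}

P1 drop C (A beats it: P:10>7 Q:9>7 R:8>3)
P2 drop Q (R beats it: A:6>3 B:14>9 D:9>7)
P1→{A,B,D} P2→{P,R}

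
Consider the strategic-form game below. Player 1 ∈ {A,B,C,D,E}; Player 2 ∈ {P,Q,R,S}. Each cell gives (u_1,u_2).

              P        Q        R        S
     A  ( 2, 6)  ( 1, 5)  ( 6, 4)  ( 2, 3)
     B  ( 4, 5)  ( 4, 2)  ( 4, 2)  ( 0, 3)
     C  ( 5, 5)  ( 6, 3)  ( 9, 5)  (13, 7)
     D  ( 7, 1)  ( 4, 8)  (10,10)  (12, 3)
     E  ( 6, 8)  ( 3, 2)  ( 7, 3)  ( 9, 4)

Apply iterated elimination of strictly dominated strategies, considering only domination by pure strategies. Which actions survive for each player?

P1 drop A (C beats it: P:5>2 Q:6>1 R:9>6 S:13>2)
P1 drop B (C beats it: P:5>4 Q:6>4 R:9>4 S:13>0)
P1 drop E (D beats it: P:7>6 Q:4>3 R:10>7 S:12>9)
P2 drop P (S beats it: C:7>5 D:3>1)
P2 drop Q (R beats it: C:5>3 D:10>8)
P1→{C,D} P2→{R,S}

Remaining: P1:{C,D} P2:{R,S}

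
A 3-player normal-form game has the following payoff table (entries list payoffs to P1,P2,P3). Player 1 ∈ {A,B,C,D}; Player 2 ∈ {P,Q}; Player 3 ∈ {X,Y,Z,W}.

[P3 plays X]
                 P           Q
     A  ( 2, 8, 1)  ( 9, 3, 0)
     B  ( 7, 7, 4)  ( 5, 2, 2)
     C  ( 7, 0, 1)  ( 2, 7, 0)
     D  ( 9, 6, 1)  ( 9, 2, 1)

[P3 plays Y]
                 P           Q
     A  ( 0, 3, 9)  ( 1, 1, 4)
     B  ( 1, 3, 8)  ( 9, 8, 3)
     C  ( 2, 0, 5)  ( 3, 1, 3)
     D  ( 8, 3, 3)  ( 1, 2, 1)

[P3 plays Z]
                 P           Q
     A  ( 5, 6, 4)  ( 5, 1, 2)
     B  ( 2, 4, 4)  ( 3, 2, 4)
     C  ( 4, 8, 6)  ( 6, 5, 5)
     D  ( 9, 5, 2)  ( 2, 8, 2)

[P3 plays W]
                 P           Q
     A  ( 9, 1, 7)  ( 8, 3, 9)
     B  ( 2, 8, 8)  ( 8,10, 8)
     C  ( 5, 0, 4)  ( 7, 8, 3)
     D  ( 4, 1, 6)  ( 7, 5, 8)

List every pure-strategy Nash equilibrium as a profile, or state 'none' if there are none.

PSNE = {(A,Q,W), (B,Q,W)}

(A,P,X): not NE [P1→D gives 9>2; P3→Y gives 9>1]
(A,P,Y): not NE [P1→D gives 8>0]
(A,P,Z): not NE [P1→D gives 9>5; P3→Y gives 9>4]
(A,P,W): not NE [P2→Q gives 3>1; P3→Y gives 9>7]
(A,Q,X): not NE [P2→P gives 8>3; P3→W gives 9>0]
(A,Q,Y): not NE [P1→B gives 9>1; P2→P gives 3>1; P3→W gives 9>4]
(A,Q,Z): not NE [P1→C gives 6>5; P2→P gives 6>1; P3→W gives 9>2]
(A,Q,W): NE
(B,P,X): not NE [P1→D gives 9>7; P3→W gives 8>4]
(B,P,Y): not NE [P1→D gives 8>1; P2→Q gives 8>3]
(B,P,Z): not NE [P1→D gives 9>2; P3→W gives 8>4]
(B,P,W): not NE [P1→A gives 9>2; P2→Q gives 10>8]
(B,Q,X): not NE [P1→D gives 9>5; P2→P gives 7>2; P3→W gives 8>2]
(B,Q,Y): not NE [P3→W gives 8>3]
(B,Q,Z): not NE [P1→C gives 6>3; P2→P gives 4>2; P3→W gives 8>4]
(B,Q,W): NE
(C,P,X): not NE [P1→D gives 9>7; P2→Q gives 7>0; P3→Z gives 6>1]
(C,P,Y): not NE [P1→D gives 8>2; P2→Q gives 1>0; P3→Z gives 6>5]
(C,P,Z): not NE [P1→D gives 9>4]
(C,P,W): not NE [P1→A gives 9>5; P2→Q gives 8>0; P3→Z gives 6>4]
(C,Q,X): not NE [P1→D gives 9>2; P3→Z gives 5>0]
(C,Q,Y): not NE [P1→B gives 9>3; P3→Z gives 5>3]
(C,Q,Z): not NE [P2→P gives 8>5]
(C,Q,W): not NE [P1→B gives 8>7; P3→Z gives 5>3]
(D,P,X): not NE [P3→W gives 6>1]
(D,P,Y): not NE [P3→W gives 6>3]
(D,P,Z): not NE [P2→Q gives 8>5; P3→W gives 6>2]
(D,P,W): not NE [P1→A gives 9>4; P2→Q gives 5>1]
(D,Q,X): not NE [P2→P gives 6>2; P3→W gives 8>1]
(D,Q,Y): not NE [P1→B gives 9>1; P2→P gives 3>2; P3→W gives 8>1]
(D,Q,Z): not NE [P1→C gives 6>2; P3→W gives 8>2]
(D,Q,W): not NE [P1→B gives 8>7]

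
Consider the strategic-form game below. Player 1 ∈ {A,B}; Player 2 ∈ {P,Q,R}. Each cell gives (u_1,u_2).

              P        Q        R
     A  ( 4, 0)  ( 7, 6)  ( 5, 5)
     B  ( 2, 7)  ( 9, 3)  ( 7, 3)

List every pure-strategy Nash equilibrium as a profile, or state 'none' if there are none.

Equilibria: none

(A,P): not NE [P2→Q gives 6>0]
(A,Q): not NE [P1→B gives 9>7]
(A,R): not NE [P1→B gives 7>5; P2→Q gives 6>5]
(B,P): not NE [P1→A gives 4>2]
(B,Q): not NE [P2→P gives 7>3]
(B,R): not NE [P2→P gives 7>3]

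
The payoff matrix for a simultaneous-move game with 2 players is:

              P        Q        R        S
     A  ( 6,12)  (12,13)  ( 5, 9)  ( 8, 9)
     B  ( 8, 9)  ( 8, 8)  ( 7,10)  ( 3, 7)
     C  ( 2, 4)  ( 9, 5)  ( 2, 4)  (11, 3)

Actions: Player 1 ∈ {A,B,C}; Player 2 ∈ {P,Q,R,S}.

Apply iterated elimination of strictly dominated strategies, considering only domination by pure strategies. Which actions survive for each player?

P2 drop S (P beats it: A:12>9 B:9>7 C:4>3)
P1 drop C (A beats it: P:6>2 Q:12>9 R:5>2)
P1→{A,B} P2→{P,Q,R}

Remaining: P1:{A,B} P2:{P,Q,R}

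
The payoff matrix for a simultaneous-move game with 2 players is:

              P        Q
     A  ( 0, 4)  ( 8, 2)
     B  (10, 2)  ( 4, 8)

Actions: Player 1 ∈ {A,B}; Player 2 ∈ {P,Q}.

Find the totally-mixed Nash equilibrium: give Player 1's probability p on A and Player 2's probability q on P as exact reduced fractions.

p=3/4, q=2/7

P1 indiff ⇒ q·0+(1-q)·8 = q·10+(1-q)·4 ⇒ q(-10) = (1-q)(-4) ⇒ q = 2/7
P2 indiff ⇒ p·4+(1-p)·2 = p·2+(1-p)·8 ⇒ p(2) = (1-p)(6) ⇒ p = 3/4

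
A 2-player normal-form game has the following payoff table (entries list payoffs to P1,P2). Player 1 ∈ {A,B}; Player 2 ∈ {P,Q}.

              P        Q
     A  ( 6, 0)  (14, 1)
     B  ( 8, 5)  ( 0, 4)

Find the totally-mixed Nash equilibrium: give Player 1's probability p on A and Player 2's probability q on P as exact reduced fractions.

P1 indiff ⇒ q·6+(1-q)·14 = q·8+(1-q)·0 ⇒ q(-2) = (1-q)(-14) ⇒ q = 7/8
P2 indiff ⇒ p·0+(1-p)·5 = p·1+(1-p)·4 ⇒ p(-1) = (1-p)(-1) ⇒ p = 1/2

P1 mixes 1/2 on A; P2 mixes 7/8 on P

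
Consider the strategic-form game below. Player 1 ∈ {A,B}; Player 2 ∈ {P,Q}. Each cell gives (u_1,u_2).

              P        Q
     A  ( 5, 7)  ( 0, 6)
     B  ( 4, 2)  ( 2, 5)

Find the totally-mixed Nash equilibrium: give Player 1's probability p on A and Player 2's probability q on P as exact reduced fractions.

P1 indiff ⇒ q·5+(1-q)·0 = q·4+(1-q)·2 ⇒ q(1) = (1-q)(2) ⇒ q = 2/3
P2 indiff ⇒ p·7+(1-p)·2 = p·6+(1-p)·5 ⇒ p(1) = (1-p)(3) ⇒ p = 3/4

P1 mixes 3/4 on A; P2 mixes 2/3 on P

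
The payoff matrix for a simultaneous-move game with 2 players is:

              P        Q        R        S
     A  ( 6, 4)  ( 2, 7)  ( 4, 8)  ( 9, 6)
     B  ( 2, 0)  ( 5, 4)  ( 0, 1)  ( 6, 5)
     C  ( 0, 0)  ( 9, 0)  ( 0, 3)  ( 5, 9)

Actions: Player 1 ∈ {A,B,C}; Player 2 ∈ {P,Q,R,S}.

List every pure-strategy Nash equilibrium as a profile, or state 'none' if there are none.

(A,P): not NE [P2→R gives 8>4]
(A,Q): not NE [P1→C gives 9>2; P2→R gives 8>7]
(A,R): NE
(A,S): not NE [P2→R gives 8>6]
(B,P): not NE [P1→A gives 6>2; P2→S gives 5>0]
(B,Q): not NE [P1→C gives 9>5; P2→S gives 5>4]
(B,R): not NE [P1→A gives 4>0; P2→S gives 5>1]
(B,S): not NE [P1→A gives 9>6]
(C,P): not NE [P1→A gives 6>0; P2→S gives 9>0]
(C,Q): not NE [P2→S gives 9>0]
(C,R): not NE [P1→A gives 4>0; P2→S gives 9>3]
(C,S): not NE [P1→A gives 9>5]

NE set: (A,R)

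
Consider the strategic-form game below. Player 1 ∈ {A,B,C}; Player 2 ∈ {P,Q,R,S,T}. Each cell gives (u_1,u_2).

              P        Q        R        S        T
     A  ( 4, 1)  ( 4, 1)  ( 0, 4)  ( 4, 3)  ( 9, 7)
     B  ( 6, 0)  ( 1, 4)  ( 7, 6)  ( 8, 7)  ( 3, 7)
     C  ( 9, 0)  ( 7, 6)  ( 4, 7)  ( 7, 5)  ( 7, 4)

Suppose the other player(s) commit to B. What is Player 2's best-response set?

P2 best: {S,T}

u_2(P vs B) = 0
u_2(Q vs B) = 4
u_2(R vs B) = 6
u_2(S vs B) = 7
u_2(T vs B) = 7
max payoff 7 at {S,T}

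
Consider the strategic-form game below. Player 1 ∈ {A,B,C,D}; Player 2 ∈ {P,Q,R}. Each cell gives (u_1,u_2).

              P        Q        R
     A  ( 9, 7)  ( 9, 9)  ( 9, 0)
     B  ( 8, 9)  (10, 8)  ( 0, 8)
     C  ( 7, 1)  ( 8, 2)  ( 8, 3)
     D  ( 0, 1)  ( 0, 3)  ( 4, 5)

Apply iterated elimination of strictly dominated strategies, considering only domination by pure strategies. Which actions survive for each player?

IESDS → P1:{A,B} P2:{P,Q}

P1 drop C (A beats it: P:9>7 Q:9>8 R:9>8)
P1 drop D (A beats it: P:9>0 Q:9>0 R:9>4)
P2 drop R (P beats it: A:7>0 B:9>8)
P1→{A,B} P2→{P,Q}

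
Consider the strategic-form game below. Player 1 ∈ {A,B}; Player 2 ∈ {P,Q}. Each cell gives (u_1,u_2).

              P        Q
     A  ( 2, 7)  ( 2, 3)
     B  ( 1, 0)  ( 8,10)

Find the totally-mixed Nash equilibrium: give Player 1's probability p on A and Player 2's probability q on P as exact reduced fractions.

P1 indiff ⇒ q·2+(1-q)·2 = q·1+(1-q)·8 ⇒ q(1) = (1-q)(6) ⇒ q = 6/7
P2 indiff ⇒ p·7+(1-p)·0 = p·3+(1-p)·10 ⇒ p(4) = (1-p)(10) ⇒ p = 5/7

P1 mixes 5/7 on A; P2 mixes 6/7 on P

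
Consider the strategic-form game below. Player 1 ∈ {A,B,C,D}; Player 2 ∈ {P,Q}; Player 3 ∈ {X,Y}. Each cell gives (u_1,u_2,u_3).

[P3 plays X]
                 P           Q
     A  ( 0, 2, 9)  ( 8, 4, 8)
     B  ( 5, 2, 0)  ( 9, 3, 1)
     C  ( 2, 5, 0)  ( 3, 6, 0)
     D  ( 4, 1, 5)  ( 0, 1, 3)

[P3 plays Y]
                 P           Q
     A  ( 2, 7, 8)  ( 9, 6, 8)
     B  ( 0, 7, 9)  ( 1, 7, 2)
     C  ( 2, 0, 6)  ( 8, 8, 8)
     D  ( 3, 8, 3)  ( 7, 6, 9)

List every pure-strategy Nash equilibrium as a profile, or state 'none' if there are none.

(A,P,X): not NE [P1→B gives 5>0; P2→Q gives 4>2]
(A,P,Y): not NE [P1→D gives 3>2; P3→X gives 9>8]
(A,Q,X): not NE [P1→B gives 9>8]
(A,Q,Y): not NE [P2→P gives 7>6]
(B,P,X): not NE [P2→Q gives 3>2; P3→Y gives 9>0]
(B,P,Y): not NE [P1→D gives 3>0]
(B,Q,X): not NE [P3→Y gives 2>1]
(B,Q,Y): not NE [P1→A gives 9>1]
(C,P,X): not NE [P1→B gives 5>2; P2→Q gives 6>5; P3→Y gives 6>0]
(C,P,Y): not NE [P1→D gives 3>2; P2→Q gives 8>0]
(C,Q,X): not NE [P1→B gives 9>3; P3→Y gives 8>0]
(C,Q,Y): not NE [P1→A gives 9>8]
(D,P,X): not NE [P1→B gives 5>4]
(D,P,Y): not NE [P3→X gives 5>3]
(D,Q,X): not NE [P1→B gives 9>0; P3→Y gives 9>3]
(D,Q,Y): not NE [P1→A gives 9>7; P2→P gives 8>6]

PSNE: ∅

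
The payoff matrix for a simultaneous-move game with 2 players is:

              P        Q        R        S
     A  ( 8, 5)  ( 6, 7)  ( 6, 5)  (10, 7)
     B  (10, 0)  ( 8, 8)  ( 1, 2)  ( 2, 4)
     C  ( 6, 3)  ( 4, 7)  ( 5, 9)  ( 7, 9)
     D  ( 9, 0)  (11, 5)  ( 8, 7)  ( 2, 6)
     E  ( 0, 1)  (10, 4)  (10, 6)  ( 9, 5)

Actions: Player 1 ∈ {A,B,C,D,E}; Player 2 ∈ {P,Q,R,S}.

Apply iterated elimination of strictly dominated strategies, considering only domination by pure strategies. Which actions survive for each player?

IESDS → P1:{A,D,E} P2:{Q,R,S}

P1 drop C (A beats it: P:8>6 Q:6>4 R:6>5 S:10>7)
P2 drop P (Q beats it: A:7>5 B:8>0 D:5>0 E:4>1)
P1 drop B (E beats it: Q:10>8 R:10>1 S:9>2)
P1→{A,D,E} P2→{Q,R,S}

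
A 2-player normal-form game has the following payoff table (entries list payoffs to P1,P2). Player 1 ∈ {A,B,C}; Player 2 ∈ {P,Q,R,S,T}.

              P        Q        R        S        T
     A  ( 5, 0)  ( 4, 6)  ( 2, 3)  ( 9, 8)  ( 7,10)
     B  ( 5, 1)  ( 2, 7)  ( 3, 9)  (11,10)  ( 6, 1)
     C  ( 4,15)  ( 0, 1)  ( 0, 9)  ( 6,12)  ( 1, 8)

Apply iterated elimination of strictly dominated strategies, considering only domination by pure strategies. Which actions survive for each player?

P1 drop C (A beats it: P:5>4 Q:4>0 R:2>0 S:9>6 T:7>1)
P2 drop P (Q beats it: A:6>0 B:7>1)
P2 drop Q (S beats it: A:8>6 B:10>7)
P2 drop R (S beats it: A:8>3 B:10>9)
P1→{A,B} P2→{S,T}

Remaining: P1:{A,B} P2:{S,T}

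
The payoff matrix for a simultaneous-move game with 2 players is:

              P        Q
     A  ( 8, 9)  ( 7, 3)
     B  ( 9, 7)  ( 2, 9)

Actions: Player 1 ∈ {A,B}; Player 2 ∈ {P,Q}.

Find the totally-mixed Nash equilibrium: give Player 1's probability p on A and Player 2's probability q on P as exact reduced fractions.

P1 indiff ⇒ q·8+(1-q)·7 = q·9+(1-q)·2 ⇒ q(-1) = (1-q)(-5) ⇒ q = 5/6
P2 indiff ⇒ p·9+(1-p)·7 = p·3+(1-p)·9 ⇒ p(6) = (1-p)(2) ⇒ p = 1/4

P1 mixes 1/4 on A; P2 mixes 5/6 on P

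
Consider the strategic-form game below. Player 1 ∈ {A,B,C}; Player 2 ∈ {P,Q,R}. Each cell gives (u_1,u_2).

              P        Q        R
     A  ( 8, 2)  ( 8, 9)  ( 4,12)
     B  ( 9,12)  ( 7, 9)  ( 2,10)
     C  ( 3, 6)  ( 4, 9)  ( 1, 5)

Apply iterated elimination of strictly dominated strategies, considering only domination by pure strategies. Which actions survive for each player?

IESDS → P1:{A,B} P2:{P,R}

P1 drop C (A beats it: P:8>3 Q:8>4 R:4>1)
P2 drop Q (R beats it: A:12>9 B:10>9)
P1→{A,B} P2→{P,R}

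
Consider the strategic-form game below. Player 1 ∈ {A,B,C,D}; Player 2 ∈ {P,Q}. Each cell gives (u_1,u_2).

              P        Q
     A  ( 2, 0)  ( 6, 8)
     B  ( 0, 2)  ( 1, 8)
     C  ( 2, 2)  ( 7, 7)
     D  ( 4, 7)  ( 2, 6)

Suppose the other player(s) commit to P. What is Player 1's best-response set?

u_1(A vs P) = 2
u_1(B vs P) = 0
u_1(C vs P) = 2
u_1(D vs P) = 4
max payoff 4 at {D}

BR_1 = {D}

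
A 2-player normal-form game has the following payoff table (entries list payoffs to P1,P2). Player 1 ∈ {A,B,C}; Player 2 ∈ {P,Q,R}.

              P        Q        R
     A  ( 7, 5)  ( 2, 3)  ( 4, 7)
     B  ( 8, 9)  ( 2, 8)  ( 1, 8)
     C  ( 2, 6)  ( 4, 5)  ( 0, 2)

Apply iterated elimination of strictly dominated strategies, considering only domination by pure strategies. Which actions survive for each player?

Survivors P1:{A,B} P2:{P,R}

P2 drop Q (P beats it: A:5>3 B:9>8 C:6>5)
P1 drop C (A beats it: P:7>2 R:4>0)
P1→{A,B} P2→{P,R}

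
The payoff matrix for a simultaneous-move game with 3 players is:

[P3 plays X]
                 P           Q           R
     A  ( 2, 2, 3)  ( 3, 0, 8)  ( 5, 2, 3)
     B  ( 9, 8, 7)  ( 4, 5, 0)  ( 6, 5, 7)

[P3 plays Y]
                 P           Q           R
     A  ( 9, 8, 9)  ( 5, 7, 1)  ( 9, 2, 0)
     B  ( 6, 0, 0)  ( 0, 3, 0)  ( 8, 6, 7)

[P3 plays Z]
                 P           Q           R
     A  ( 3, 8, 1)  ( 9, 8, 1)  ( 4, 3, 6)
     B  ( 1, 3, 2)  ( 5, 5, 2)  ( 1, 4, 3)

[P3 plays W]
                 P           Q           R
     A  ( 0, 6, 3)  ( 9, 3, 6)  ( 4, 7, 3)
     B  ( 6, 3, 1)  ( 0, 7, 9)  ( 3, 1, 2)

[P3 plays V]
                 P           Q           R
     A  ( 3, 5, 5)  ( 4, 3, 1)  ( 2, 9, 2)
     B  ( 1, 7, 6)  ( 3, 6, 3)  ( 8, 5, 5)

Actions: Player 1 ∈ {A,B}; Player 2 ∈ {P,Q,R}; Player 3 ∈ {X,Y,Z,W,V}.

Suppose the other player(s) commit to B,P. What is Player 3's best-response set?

BR_3 = {X}

u_3(X vs B,P) = 7
u_3(Y vs B,P) = 0
u_3(Z vs B,P) = 2
u_3(W vs B,P) = 1
u_3(V vs B,P) = 6
max payoff 7 at {X}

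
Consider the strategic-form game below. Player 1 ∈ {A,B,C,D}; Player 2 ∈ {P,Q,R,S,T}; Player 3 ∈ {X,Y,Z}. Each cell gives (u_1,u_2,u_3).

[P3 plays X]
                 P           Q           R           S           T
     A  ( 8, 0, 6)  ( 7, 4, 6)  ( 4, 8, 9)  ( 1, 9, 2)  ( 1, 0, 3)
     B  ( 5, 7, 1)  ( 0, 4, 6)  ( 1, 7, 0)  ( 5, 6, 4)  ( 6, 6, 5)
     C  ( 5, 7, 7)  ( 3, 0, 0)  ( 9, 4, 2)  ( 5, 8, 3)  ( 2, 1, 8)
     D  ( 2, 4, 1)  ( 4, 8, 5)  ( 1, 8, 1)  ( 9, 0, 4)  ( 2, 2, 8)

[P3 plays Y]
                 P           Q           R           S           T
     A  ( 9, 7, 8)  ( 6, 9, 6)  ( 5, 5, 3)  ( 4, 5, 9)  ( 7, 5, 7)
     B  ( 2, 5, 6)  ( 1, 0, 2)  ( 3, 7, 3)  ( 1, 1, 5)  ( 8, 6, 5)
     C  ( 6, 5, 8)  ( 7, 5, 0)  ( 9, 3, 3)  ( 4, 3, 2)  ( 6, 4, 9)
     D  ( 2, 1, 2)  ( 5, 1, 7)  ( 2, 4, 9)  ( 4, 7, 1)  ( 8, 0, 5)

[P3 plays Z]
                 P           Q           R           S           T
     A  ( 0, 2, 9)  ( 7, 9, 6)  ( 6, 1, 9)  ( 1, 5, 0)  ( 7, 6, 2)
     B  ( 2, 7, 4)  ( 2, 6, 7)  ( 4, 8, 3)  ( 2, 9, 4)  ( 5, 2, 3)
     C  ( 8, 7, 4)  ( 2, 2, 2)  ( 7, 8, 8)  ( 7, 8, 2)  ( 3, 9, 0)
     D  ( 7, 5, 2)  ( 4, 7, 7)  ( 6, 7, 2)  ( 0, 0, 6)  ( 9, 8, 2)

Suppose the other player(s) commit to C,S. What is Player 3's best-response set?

argmax u_3 = {X}

u_3(X vs C,S) = 3
u_3(Y vs C,S) = 2
u_3(Z vs C,S) = 2
max payoff 3 at {X}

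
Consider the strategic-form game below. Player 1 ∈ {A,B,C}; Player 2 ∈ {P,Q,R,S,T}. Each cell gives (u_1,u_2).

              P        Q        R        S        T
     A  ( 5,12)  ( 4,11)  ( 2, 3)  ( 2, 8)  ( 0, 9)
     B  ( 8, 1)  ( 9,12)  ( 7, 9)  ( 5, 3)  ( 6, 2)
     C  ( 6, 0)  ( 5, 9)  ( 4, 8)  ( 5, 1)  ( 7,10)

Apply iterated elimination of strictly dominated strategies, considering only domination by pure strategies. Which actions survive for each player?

P1 drop A (B beats it: P:8>5 Q:9>4 R:7>2 S:5>2 T:6>0)
P2 drop P (Q beats it: B:12>1 C:9>0)
P2 drop R (Q beats it: B:12>9 C:9>8)
P2 drop S (Q beats it: B:12>3 C:9>1)
P1→{B,C} P2→{Q,T}

Survivors P1:{B,C} P2:{Q,T}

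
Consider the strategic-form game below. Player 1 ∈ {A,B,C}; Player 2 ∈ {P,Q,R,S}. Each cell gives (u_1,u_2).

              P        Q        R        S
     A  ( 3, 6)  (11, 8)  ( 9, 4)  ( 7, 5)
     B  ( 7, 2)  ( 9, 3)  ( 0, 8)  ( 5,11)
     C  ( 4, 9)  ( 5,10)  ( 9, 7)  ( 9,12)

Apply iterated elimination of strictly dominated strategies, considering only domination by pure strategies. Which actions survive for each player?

Remaining: P1:{A,C} P2:{Q,S}

P2 drop P (Q beats it: A:8>6 B:3>2 C:10>9)
P1 drop B (A beats it: Q:11>9 R:9>0 S:7>5)
P2 drop R (Q beats it: A:8>4 C:10>7)
P1→{A,C} P2→{Q,S}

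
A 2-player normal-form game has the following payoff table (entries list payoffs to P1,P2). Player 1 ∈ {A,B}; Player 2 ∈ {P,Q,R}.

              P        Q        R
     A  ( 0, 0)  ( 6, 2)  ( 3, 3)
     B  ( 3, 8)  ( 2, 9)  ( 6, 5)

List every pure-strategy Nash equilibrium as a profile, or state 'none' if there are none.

No pure NE.

(A,P): not NE [P1→B gives 3>0; P2→R gives 3>0]
(A,Q): not NE [P2→R gives 3>2]
(A,R): not NE [P1→B gives 6>3]
(B,P): not NE [P2→Q gives 9>8]
(B,Q): not NE [P1→A gives 6>2]
(B,R): not NE [P2→Q gives 9>5]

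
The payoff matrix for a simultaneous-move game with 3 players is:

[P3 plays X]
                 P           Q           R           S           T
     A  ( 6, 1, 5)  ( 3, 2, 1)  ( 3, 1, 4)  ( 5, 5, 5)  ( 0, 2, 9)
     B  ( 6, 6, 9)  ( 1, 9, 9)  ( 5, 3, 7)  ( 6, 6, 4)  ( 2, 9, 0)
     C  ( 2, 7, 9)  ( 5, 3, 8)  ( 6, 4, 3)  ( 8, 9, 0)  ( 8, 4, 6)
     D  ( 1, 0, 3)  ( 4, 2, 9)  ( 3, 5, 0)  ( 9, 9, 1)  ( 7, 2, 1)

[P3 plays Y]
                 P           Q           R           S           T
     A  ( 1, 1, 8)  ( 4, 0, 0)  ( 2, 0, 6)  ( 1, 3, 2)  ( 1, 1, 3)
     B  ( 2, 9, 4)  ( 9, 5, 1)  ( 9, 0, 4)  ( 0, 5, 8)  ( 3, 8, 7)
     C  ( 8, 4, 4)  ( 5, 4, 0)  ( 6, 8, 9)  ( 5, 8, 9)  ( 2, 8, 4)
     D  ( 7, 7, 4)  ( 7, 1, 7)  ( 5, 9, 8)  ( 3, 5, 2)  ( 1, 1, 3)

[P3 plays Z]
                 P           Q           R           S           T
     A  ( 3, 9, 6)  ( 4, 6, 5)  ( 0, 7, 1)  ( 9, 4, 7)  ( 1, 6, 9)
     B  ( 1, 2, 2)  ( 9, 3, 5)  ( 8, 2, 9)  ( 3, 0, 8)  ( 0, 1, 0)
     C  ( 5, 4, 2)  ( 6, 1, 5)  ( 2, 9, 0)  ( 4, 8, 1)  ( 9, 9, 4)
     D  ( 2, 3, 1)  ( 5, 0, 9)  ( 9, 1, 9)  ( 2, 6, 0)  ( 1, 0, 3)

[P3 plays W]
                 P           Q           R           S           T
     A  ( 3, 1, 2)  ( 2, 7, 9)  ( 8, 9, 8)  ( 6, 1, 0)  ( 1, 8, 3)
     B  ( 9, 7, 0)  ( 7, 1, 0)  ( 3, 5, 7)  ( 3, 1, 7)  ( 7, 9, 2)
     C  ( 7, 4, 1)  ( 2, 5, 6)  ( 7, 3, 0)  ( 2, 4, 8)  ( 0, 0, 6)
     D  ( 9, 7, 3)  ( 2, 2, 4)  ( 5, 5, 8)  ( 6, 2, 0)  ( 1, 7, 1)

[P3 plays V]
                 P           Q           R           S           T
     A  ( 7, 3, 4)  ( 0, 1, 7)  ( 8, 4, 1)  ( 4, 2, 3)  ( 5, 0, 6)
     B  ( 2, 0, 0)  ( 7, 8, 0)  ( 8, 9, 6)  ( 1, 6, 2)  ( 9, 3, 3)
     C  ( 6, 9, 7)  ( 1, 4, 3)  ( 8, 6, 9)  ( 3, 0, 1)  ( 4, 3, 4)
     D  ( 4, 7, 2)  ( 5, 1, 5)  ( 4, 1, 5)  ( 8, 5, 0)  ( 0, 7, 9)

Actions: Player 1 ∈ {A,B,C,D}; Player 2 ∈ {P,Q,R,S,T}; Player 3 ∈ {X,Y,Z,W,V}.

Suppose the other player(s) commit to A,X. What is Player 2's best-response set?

u_2(P vs A,X) = 1
u_2(Q vs A,X) = 2
u_2(R vs A,X) = 1
u_2(S vs A,X) = 5
u_2(T vs A,X) = 2
max payoff 5 at {S}

argmax u_2 = {S}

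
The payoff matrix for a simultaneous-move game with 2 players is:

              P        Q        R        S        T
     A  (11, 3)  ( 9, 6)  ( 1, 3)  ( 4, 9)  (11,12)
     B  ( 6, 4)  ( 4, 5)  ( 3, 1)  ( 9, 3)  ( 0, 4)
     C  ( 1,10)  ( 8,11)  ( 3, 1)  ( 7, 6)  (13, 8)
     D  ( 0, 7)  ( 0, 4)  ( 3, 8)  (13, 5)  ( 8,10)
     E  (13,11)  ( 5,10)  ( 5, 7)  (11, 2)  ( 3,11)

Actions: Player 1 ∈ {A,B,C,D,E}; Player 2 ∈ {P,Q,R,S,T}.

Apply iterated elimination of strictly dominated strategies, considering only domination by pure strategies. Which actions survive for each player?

Remaining: P1:{A,C,E} P2:{P,Q,T}

P1 drop B (E beats it: P:13>6 Q:5>4 R:5>3 S:11>9 T:3>0)
P2 drop R (T beats it: A:12>3 C:8>1 D:10>8 E:11>7)
P2 drop S (T beats it: A:12>9 C:8>6 D:10>5 E:11>2)
P1 drop D (A beats it: P:11>0 Q:9>0 T:11>8)
P1→{A,C,E} P2→{P,Q,T}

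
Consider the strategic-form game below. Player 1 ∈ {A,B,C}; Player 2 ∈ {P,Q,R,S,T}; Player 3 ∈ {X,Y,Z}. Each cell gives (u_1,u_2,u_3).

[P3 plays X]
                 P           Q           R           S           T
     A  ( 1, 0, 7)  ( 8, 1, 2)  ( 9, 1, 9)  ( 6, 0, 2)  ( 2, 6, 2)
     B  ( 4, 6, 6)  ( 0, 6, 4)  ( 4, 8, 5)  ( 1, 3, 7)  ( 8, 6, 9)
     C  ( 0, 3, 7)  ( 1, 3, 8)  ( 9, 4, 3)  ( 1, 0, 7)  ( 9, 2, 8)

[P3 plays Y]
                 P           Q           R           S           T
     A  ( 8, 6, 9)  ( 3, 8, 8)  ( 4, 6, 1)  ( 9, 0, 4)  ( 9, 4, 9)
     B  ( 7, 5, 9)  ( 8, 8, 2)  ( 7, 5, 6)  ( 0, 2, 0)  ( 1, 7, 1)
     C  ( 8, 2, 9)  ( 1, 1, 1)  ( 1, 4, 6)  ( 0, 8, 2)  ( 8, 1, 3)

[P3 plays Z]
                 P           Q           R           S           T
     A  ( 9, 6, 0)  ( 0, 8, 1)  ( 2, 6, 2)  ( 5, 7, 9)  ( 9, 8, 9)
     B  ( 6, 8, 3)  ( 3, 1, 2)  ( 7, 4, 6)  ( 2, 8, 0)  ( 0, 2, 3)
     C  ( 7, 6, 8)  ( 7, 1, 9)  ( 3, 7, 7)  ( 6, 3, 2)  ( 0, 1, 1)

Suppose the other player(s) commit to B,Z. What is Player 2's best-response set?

u_2(P vs B,Z) = 8
u_2(Q vs B,Z) = 1
u_2(R vs B,Z) = 4
u_2(S vs B,Z) = 8
u_2(T vs B,Z) = 2
max payoff 8 at {P,S}

argmax u_2 = {P,S}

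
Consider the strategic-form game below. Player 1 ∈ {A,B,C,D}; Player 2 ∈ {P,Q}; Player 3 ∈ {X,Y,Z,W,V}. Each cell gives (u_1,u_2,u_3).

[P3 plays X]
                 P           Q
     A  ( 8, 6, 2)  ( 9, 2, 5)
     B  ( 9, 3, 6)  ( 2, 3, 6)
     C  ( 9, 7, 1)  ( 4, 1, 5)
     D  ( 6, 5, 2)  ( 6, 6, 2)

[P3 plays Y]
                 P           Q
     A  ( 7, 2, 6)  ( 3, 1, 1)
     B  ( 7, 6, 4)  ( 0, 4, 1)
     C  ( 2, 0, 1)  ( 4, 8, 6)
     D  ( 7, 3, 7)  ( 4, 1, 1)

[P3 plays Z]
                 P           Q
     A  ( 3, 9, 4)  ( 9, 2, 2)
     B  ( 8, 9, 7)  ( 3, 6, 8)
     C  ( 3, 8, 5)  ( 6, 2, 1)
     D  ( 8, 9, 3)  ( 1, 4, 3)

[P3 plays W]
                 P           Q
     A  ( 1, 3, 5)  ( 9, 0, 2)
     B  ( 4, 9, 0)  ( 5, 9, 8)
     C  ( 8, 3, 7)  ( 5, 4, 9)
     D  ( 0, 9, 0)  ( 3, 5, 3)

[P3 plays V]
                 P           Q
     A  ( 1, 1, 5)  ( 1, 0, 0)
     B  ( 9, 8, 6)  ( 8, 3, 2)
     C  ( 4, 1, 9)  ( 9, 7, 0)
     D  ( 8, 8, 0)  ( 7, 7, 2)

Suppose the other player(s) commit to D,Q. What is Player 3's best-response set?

BR_3 = {Z,W}

u_3(X vs D,Q) = 2
u_3(Y vs D,Q) = 1
u_3(Z vs D,Q) = 3
u_3(W vs D,Q) = 3
u_3(V vs D,Q) = 2
max payoff 3 at {Z,W}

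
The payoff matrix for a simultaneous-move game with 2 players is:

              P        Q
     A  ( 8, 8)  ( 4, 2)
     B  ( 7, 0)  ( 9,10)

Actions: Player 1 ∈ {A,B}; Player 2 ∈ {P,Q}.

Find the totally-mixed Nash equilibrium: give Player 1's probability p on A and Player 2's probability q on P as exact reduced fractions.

P1 indiff ⇒ q·8+(1-q)·4 = q·7+(1-q)·9 ⇒ q(1) = (1-q)(5) ⇒ q = 5/6
P2 indiff ⇒ p·8+(1-p)·0 = p·2+(1-p)·10 ⇒ p(6) = (1-p)(10) ⇒ p = 5/8

p=5/8, q=5/6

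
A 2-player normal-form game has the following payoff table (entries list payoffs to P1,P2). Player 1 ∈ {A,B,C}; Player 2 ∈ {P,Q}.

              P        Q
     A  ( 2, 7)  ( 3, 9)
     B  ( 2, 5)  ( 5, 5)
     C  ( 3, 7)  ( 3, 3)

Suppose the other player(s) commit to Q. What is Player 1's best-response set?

P1 best: {B}

u_1(A vs Q) = 3
u_1(B vs Q) = 5
u_1(C vs Q) = 3
max payoff 5 at {B}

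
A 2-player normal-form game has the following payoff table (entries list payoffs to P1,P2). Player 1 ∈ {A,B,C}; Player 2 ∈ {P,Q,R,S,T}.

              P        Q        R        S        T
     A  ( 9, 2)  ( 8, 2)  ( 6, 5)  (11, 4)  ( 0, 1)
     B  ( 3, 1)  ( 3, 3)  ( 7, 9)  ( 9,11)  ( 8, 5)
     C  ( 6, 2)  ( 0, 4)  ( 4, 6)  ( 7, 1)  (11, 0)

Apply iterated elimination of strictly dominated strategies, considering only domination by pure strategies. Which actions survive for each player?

IESDS → P1:{A,B} P2:{R,S}

P2 drop P (R beats it: A:5>2 B:9>1 C:6>2)
P2 drop Q (R beats it: A:5>2 B:9>3 C:6>4)
P2 drop T (R beats it: A:5>1 B:9>5 C:6>0)
P1 drop C (A beats it: R:6>4 S:11>7)
P1→{A,B} P2→{R,S}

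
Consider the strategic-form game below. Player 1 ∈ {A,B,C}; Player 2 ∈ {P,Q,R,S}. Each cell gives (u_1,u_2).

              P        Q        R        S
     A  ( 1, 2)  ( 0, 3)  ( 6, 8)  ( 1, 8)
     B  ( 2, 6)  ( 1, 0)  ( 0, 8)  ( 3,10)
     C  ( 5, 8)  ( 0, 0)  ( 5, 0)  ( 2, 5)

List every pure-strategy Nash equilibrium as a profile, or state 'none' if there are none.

(A,P): not NE [P1→C gives 5>1; P2→S gives 8>2]
(A,Q): not NE [P1→B gives 1>0; P2→S gives 8>3]
(A,R): NE
(A,S): not NE [P1→B gives 3>1]
(B,P): not NE [P1→C gives 5>2; P2→S gives 10>6]
(B,Q): not NE [P2→S gives 10>0]
(B,R): not NE [P1→A gives 6>0; P2→S gives 10>8]
(B,S): NE
(C,P): NE
(C,Q): not NE [P1→B gives 1>0; P2→P gives 8>0]
(C,R): not NE [P1→A gives 6>5; P2→P gives 8>0]
(C,S): not NE [P1→B gives 3>2; P2→P gives 8>5]

Nash profiles: (A,R), (B,S), (C,P)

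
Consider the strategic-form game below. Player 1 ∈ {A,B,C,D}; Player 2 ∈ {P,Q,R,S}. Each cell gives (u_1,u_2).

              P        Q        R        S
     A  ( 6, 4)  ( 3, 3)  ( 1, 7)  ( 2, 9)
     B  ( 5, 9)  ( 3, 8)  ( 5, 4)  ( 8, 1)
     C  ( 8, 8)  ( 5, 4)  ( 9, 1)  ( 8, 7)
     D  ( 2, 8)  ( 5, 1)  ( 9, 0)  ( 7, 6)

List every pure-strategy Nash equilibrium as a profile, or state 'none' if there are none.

NE set: (C,P)

(A,P): not NE [P1→C gives 8>6; P2→S gives 9>4]
(A,Q): not NE [P1→D gives 5>3; P2→S gives 9>3]
(A,R): not NE [P1→D gives 9>1; P2→S gives 9>7]
(A,S): not NE [P1→C gives 8>2]
(B,P): not NE [P1→C gives 8>5]
(B,Q): not NE [P1→D gives 5>3; P2→P gives 9>8]
(B,R): not NE [P1→D gives 9>5; P2→P gives 9>4]
(B,S): not NE [P2→P gives 9>1]
(C,P): NE
(C,Q): not NE [P2→P gives 8>4]
(C,R): not NE [P2→P gives 8>1]
(C,S): not NE [P2→P gives 8>7]
(D,P): not NE [P1→C gives 8>2]
(D,Q): not NE [P2→P gives 8>1]
(D,R): not NE [P2→P gives 8>0]
(D,S): not NE [P1→C gives 8>7; P2→P gives 8>6]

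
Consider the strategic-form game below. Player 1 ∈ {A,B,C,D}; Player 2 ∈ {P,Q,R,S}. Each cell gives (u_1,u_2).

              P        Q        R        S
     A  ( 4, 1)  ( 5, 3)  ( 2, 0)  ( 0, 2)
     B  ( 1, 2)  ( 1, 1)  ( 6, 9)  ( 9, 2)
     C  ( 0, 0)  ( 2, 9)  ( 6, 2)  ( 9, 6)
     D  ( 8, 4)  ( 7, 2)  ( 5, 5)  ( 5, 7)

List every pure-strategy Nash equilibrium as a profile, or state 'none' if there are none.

PSNE = {(B,R)}

(A,P): not NE [P1→D gives 8>4; P2→Q gives 3>1]
(A,Q): not NE [P1→D gives 7>5]
(A,R): not NE [P1→C gives 6>2; P2→Q gives 3>0]
(A,S): not NE [P1→C gives 9>0; P2→Q gives 3>2]
(B,P): not NE [P1→D gives 8>1; P2→R gives 9>2]
(B,Q): not NE [P1→D gives 7>1; P2→R gives 9>1]
(B,R): NE
(B,S): not NE [P2→R gives 9>2]
(C,P): not NE [P1→D gives 8>0; P2→Q gives 9>0]
(C,Q): not NE [P1→D gives 7>2]
(C,R): not NE [P2→Q gives 9>2]
(C,S): not NE [P2→Q gives 9>6]
(D,P): not NE [P2→S gives 7>4]
(D,Q): not NE [P2→S gives 7>2]
(D,R): not NE [P1→C gives 6>5; P2→S gives 7>5]
(D,S): not NE [P1→C gives 9>5]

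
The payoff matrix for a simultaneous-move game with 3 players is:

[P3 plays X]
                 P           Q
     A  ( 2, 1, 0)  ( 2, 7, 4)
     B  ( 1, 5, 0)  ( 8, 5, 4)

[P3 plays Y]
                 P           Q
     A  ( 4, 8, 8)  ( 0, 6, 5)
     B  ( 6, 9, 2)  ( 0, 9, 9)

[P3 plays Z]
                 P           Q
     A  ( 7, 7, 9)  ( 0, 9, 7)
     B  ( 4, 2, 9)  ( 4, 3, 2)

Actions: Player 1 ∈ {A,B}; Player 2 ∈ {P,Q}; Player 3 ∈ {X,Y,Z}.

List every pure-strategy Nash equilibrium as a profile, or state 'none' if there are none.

(A,P,X): not NE [P2→Q gives 7>1; P3→Z gives 9>0]
(A,P,Y): not NE [P1→B gives 6>4; P3→Z gives 9>8]
(A,P,Z): not NE [P2→Q gives 9>7]
(A,Q,X): not NE [P1→B gives 8>2; P3→Z gives 7>4]
(A,Q,Y): not NE [P2→P gives 8>6; P3→Z gives 7>5]
(A,Q,Z): not NE [P1→B gives 4>0]
(B,P,X): not NE [P1→A gives 2>1; P3→Z gives 9>0]
(B,P,Y): not NE [P3→Z gives 9>2]
(B,P,Z): not NE [P1→A gives 7>4; P2→Q gives 3>2]
(B,Q,X): not NE [P3→Y gives 9>4]
(B,Q,Y): NE
(B,Q,Z): not NE [P3→Y gives 9>2]

PSNE = {(B,Q,Y)}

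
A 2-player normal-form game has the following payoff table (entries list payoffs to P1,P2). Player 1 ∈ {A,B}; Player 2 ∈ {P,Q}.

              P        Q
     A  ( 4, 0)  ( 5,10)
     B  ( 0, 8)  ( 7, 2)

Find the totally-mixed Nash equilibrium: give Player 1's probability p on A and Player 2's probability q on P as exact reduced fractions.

P1 indiff ⇒ q·4+(1-q)·5 = q·0+(1-q)·7 ⇒ q(4) = (1-q)(2) ⇒ q = 1/3
P2 indiff ⇒ p·0+(1-p)·8 = p·10+(1-p)·2 ⇒ p(-10) = (1-p)(-6) ⇒ p = 3/8

p=3/8, q=1/3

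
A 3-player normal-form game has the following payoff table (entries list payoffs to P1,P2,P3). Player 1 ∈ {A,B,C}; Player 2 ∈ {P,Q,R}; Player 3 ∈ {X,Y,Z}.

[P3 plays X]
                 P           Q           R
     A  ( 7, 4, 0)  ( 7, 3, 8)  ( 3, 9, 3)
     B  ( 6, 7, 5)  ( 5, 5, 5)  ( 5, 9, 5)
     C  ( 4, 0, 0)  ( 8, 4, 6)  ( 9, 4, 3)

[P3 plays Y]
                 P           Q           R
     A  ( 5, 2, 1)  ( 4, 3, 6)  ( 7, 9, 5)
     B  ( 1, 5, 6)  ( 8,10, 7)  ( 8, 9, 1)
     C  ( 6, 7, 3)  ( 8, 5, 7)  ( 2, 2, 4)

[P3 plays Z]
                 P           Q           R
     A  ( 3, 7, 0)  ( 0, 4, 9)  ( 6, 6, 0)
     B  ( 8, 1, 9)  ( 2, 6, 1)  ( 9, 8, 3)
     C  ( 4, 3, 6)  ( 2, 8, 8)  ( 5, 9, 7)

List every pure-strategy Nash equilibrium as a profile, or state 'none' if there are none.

(A,P,X): not NE [P2→R gives 9>4; P3→Y gives 1>0]
(A,P,Y): not NE [P1→C gives 6>5; P2→R gives 9>2]
(A,P,Z): not NE [P1→B gives 8>3; P3→Y gives 1>0]
(A,Q,X): not NE [P1→C gives 8>7; P2→R gives 9>3; P3→Z gives 9>8]
(A,Q,Y): not NE [P1→C gives 8>4; P2→R gives 9>3; P3→Z gives 9>6]
(A,Q,Z): not NE [P1→C gives 2>0; P2→P gives 7>4]
(A,R,X): not NE [P1→C gives 9>3; P3→Y gives 5>3]
(A,R,Y): not NE [P1→B gives 8>7]
(A,R,Z): not NE [P1→B gives 9>6; P2→P gives 7>6; P3→Y gives 5>0]
(B,P,X): not NE [P1→A gives 7>6; P2→R gives 9>7; P3→Z gives 9>5]
(B,P,Y): not NE [P1→C gives 6>1; P2→Q gives 10>5; P3→Z gives 9>6]
(B,P,Z): not NE [P2→R gives 8>1]
(B,Q,X): not NE [P1→C gives 8>5; P2→R gives 9>5; P3→Y gives 7>5]
(B,Q,Y): NE
(B,Q,Z): not NE [P2→R gives 8>6; P3→Y gives 7>1]
(B,R,X): not NE [P1→C gives 9>5]
(B,R,Y): not NE [P2→Q gives 10>9; P3→X gives 5>1]
(B,R,Z): not NE [P3→X gives 5>3]
(C,P,X): not NE [P1→A gives 7>4; P2→R gives 4>0; P3→Z gives 6>0]
(C,P,Y): not NE [P3→Z gives 6>3]
(C,P,Z): not NE [P1→B gives 8>4; P2→R gives 9>3]
(C,Q,X): not NE [P3→Z gives 8>6]
(C,Q,Y): not NE [P2→P gives 7>5; P3→Z gives 8>7]
(C,Q,Z): not NE [P2→R gives 9>8]
(C,R,X): not NE [P3→Z gives 7>3]
(C,R,Y): not NE [P1→B gives 8>2; P2→P gives 7>2; P3→Z gives 7>4]
(C,R,Z): not NE [P1→B gives 9>5]

PSNE = {(B,Q,Y)}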